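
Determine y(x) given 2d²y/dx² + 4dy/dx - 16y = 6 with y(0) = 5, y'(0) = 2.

y = -3/8 + 35*exp(-4*x)/24 + 47*exp(2*x)/12

Divide through by 2: y'' + 2y' - 8y = 3.
Characteristic equation r² + 2r - 8 = 0 factors as (r - 2)(r + 4) = 0, so r = 2, -4.
Hence y_h = C1*exp(2*x) + C2*exp(-4*x).
For the particular solution try y_p = A0. Substituting and matching coefficients of each power of x gives A0 = -3/8, so y_p = -3/8.
General solution: y = -3/8 + C1*exp(2*x) + C2*exp(-4*x).
Apply the initial conditions: y(0) = -3/8 + C1 + C2 = 5 and y'(0) = -4*C2 + 2*C1 = 2. Solving gives C1 = 47/12, C2 = 35/24.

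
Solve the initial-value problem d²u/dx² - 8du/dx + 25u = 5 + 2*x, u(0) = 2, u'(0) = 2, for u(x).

u = 141/625 + 2*x/25 - 3236*exp(4*x)*sin(3*x)/1875 + 1109*cos(3*x)*exp(4*x)/625

Characteristic equation r² - 8r + 25 = 0 has discriminant (-8)² - 4·(25) = -36 < 0, so r = 4 ± 3i.
Hence u_h = C1*cos(3*x)*exp(4*x) + C2*exp(4*x)*sin(3*x).
For the particular solution try u_p = A0 + A1*x. Substituting and matching coefficients of each power of x gives A0 = 141/625, A1 = 2/25, so u_p = 141/625 + 2*x/25.
General solution: u = 141/625 + 2*x/25 + C1*cos(3*x)*exp(4*x) + C2*exp(4*x)*sin(3*x).
Apply the initial conditions: u(0) = 141/625 + C1 = 2 and u'(0) = 2/25 + 3*C2 + 4*C1 = 2. Solving gives C1 = 1109/625, C2 = -3236/1875.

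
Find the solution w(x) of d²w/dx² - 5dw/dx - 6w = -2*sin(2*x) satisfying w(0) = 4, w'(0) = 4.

w = -cos(2*x)/10 + sin(2*x)/10 + 79*exp(6*x)/70 + 104*exp(-x)/35

Characteristic equation r² - 5r - 6 = 0 factors as (r + 1)(r - 6) = 0, so r = -1, 6.
Hence w_h = C1*exp(-x) + C2*exp(6*x).
Try w_p = A*cos(2*x) + B*sin(2*x). Substituting and equating the coefficients of cos(2x) and sin(2x) gives A = -1/10, B = 1/10, so w_p = -cos(2*x)/10 + sin(2*x)/10.
General solution: w = -cos(2*x)/10 + sin(2*x)/10 + C1*exp(-x) + C2*exp(6*x).
Apply the initial conditions: w(0) = -1/10 + C1 + C2 = 4 and w'(0) = 1/5 - C1 + 6*C2 = 4. Solving gives C1 = 104/35, C2 = 79/70.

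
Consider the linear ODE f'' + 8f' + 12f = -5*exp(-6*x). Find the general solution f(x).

f = C1*exp(-2*x) + C2*exp(-6*x) + 5*x*exp(-6*x)/4

Characteristic equation r² + 8r + 12 = 0 factors as (r + 2)(r + 6) = 0, so r = -2, -6.
Hence f_h = C1*exp(-2*x) + C2*exp(-6*x).
Since exp(-6*x) solves the homogeneous equation (r = -6 is a root of multiplicity 1), multiply the trial by x. Try f_p = A*x*exp(-6*x). Substituting into the equation and dividing by exp(-6*x) gives A = 5/4, so f_p = 5*x*exp(-6*x)/4.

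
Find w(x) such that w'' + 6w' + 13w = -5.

Characteristic equation r² + 6r + 13 = 0 has discriminant (6)² - 4·(13) = -16 < 0, so r = -3 ± 2i.
Hence w_h = C1*cos(2*x)*exp(-3*x) + C2*exp(-3*x)*sin(2*x).
For the particular solution try w_p = A0. Substituting and matching coefficients of each power of x gives A0 = -5/13, so w_p = -5/13.

w = -5/13 + C1*cos(2*x)*exp(-3*x) + C2*exp(-3*x)*sin(2*x)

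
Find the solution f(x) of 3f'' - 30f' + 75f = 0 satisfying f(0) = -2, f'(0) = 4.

f = -2*exp(5*x) + 14*x*exp(5*x)

Divide through by 3: f'' - 10f' + 25f = 0.
Characteristic equation r² - 10r + 25 = 0 has discriminant (-10)² - 4·(25) = 0, so r = 5 is a repeated root.
Hence f_h = (C1 + C2*x)*exp(5*x).
Apply the initial conditions: f(0) = C1 = -2 and f'(0) = C2 + 5*C1 = 4. Solving gives C1 = -2, C2 = 14.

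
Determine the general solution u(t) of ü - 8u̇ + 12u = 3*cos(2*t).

Characteristic equation r² - 8r + 12 = 0 factors as (r - 2)(r - 6) = 0, so r = 2, 6.
Hence u_h = C1*exp(2*t) + C2*exp(6*t).
Try u_p = A*cos(2*t) + B*sin(2*t). Substituting and equating the coefficients of cos(2t) and sin(2t) gives A = 3/40, B = -3/20, so u_p = -3*sin(2*t)/20 + 3*cos(2*t)/40.

u = -3*sin(2*t)/20 + 3*cos(2*t)/40 + C1*exp(2*t) + C2*exp(6*t)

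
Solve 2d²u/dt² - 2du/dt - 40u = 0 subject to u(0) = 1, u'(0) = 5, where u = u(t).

u = exp(5*t)

Divide through by 2: u'' - u' - 20u = 0.
Characteristic equation r² - r - 20 = 0 factors as (r - 5)(r + 4) = 0, so r = 5, -4.
Hence u_h = C1*exp(5*t) + C2*exp(-4*t).
Apply the initial conditions: u(0) = C1 + C2 = 1 and u'(0) = -4*C2 + 5*C1 = 5. Solving gives C1 = 1, C2 = 0.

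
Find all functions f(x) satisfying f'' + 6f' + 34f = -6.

f = -3/17 + C1*cos(5*x)*exp(-3*x) + C2*exp(-3*x)*sin(5*x)

Characteristic equation r² + 6r + 34 = 0 has discriminant (6)² - 4·(34) = -100 < 0, so r = -3 ± 5i.
Hence f_h = C1*cos(5*x)*exp(-3*x) + C2*exp(-3*x)*sin(5*x).
For the particular solution try f_p = A0. Substituting and matching coefficients of each power of x gives A0 = -3/17, so f_p = -3/17.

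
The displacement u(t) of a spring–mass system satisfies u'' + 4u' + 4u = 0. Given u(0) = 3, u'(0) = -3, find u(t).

Characteristic equation r² + 4r + 4 = 0 has discriminant (4)² - 4·(4) = 0, so r = -2 is a repeated root.
Hence u_h = (C1 + C2*t)*exp(-2*t).
Apply the initial conditions: u(0) = C1 = 3 and u'(0) = C2 - 2*C1 = -3. Solving gives C1 = 3, C2 = 3.

u = 3*exp(-2*t) + 3*t*exp(-2*t)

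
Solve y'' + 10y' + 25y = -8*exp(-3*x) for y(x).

Characteristic equation r² + 10r + 25 = 0 has discriminant (10)² - 4·(25) = 0, so r = -5 is a repeated root.
Hence y_h = (C1 + C2*x)*exp(-5*x).
Try y_p = A*exp(-3*x). Substituting into the equation and dividing by exp(-3*x) gives A = -2, so y_p = -2*exp(-3*x).

y = -2*exp(-3*x) + C1*exp(-5*x) + C2*x*exp(-5*x)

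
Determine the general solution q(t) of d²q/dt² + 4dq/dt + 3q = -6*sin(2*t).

Characteristic equation r² + 4r + 3 = 0 factors as (r + 1)(r + 3) = 0, so r = -1, -3.
Hence q_h = C1*exp(-t) + C2*exp(-3*t).
Try q_p = A*cos(2*t) + B*sin(2*t). Substituting and equating the coefficients of cos(2t) and sin(2t) gives A = 48/65, B = 6/65, so q_p = 6*sin(2*t)/65 + 48*cos(2*t)/65.

q = 6*sin(2*t)/65 + 48*cos(2*t)/65 + C1*exp(-t) + C2*exp(-3*t)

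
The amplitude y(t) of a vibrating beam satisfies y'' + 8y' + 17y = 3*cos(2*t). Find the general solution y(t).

y = 39*cos(2*t)/425 + 48*sin(2*t)/425 + C1*cos(t)*exp(-4*t) + C2*exp(-4*t)*sin(t)

Characteristic equation r² + 8r + 17 = 0 has discriminant (8)² - 4·(17) = -4 < 0, so r = -4 ± i.
Hence y_h = C1*cos(t)*exp(-4*t) + C2*exp(-4*t)*sin(t).
Try y_p = A*cos(2*t) + B*sin(2*t). Substituting and equating the coefficients of cos(2t) and sin(2t) gives A = 39/425, B = 48/425, so y_p = 39*cos(2*t)/425 + 48*sin(2*t)/425.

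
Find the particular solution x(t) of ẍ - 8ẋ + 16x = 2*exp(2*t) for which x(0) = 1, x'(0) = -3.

Characteristic equation r² - 8r + 16 = 0 has discriminant (-8)² - 4·(16) = 0, so r = 4 is a repeated root.
Hence x_h = (C1 + C2*t)*exp(4*t).
Try x_p = A*exp(2*t). Substituting into the equation and dividing by exp(2*t) gives A = 1/2, so x_p = exp(2*t)/2.
General solution: x = exp(2*t)/2 + C1*exp(4*t) + C2*t*exp(4*t).
Apply the initial conditions: x(0) = 1/2 + C1 = 1 and x'(0) = 1 + C2 + 4*C1 = -3. Solving gives C1 = 1/2, C2 = -6.

x = exp(2*t)/2 + exp(4*t)/2 - 6*t*exp(4*t)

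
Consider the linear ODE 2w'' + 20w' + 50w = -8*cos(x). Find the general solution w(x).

w = -24*cos(x)/169 - 10*sin(x)/169 + C1*exp(-5*x) + C2*x*exp(-5*x)

Divide through by 2: w'' + 10w' + 25w = -4*cos(x).
Characteristic equation r² + 10r + 25 = 0 has discriminant (10)² - 4·(25) = 0, so r = -5 is a repeated root.
Hence w_h = (C1 + C2*x)*exp(-5*x).
Try w_p = A*cos(x) + B*sin(x). Substituting and equating the coefficients of cos(x) and sin(x) gives A = -24/169, B = -10/169, so w_p = -24*cos(x)/169 - 10*sin(x)/169.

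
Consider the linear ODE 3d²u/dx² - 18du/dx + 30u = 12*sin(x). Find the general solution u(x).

Divide through by 3: u'' - 6u' + 10u = 4*sin(x).
Characteristic equation r² - 6r + 10 = 0 has discriminant (-6)² - 4·(10) = -4 < 0, so r = 3 ± i.
Hence u_h = C1*cos(x)*exp(3*x) + C2*exp(3*x)*sin(x).
Try u_p = A*cos(x) + B*sin(x). Substituting and equating the coefficients of cos(x) and sin(x) gives A = 8/39, B = 4/13, so u_p = 4*sin(x)/13 + 8*cos(x)/39.

u = 4*sin(x)/13 + 8*cos(x)/39 + C1*cos(x)*exp(3*x) + C2*exp(3*x)*sin(x)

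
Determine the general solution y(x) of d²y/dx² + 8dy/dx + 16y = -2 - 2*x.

y = -1/16 - x/8 + C1*exp(-4*x) + C2*x*exp(-4*x)

Characteristic equation r² + 8r + 16 = 0 has discriminant (8)² - 4·(16) = 0, so r = -4 is a repeated root.
Hence y_h = (C1 + C2*x)*exp(-4*x).
For the particular solution try y_p = A0 + A1*x. Substituting and matching coefficients of each power of x gives A0 = -1/16, A1 = -1/8, so y_p = -1/16 - x/8.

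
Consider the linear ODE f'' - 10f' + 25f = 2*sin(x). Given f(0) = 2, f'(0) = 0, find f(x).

f = 5*cos(x)/169 + 12*sin(x)/169 + 333*exp(5*x)/169 - 129*x*exp(5*x)/13

Characteristic equation r² - 10r + 25 = 0 has discriminant (-10)² - 4·(25) = 0, so r = 5 is a repeated root.
Hence f_h = (C1 + C2*x)*exp(5*x).
Try f_p = A*cos(x) + B*sin(x). Substituting and equating the coefficients of cos(x) and sin(x) gives A = 5/169, B = 12/169, so f_p = 5*cos(x)/169 + 12*sin(x)/169.
General solution: f = 5*cos(x)/169 + 12*sin(x)/169 + C1*exp(5*x) + C2*x*exp(5*x).
Apply the initial conditions: f(0) = 5/169 + C1 = 2 and f'(0) = 12/169 + C2 + 5*C1 = 0. Solving gives C1 = 333/169, C2 = -129/13.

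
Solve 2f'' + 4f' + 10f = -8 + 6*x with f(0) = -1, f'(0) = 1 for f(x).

f = -26/25 + 3*x/5 + cos(2*x)*exp(-x)/25 + 11*exp(-x)*sin(2*x)/50

Divide through by 2: f'' + 2f' + 5f = -4 + 3*x.
Characteristic equation r² + 2r + 5 = 0 has discriminant (2)² - 4·(5) = -16 < 0, so r = -1 ± 2i.
Hence f_h = C1*cos(2*x)*exp(-x) + C2*exp(-x)*sin(2*x).
For the particular solution try f_p = A0 + A1*x. Substituting and matching coefficients of each power of x gives A0 = -26/25, A1 = 3/5, so f_p = -26/25 + 3*x/5.
General solution: f = -26/25 + 3*x/5 + C1*cos(2*x)*exp(-x) + C2*exp(-x)*sin(2*x).
Apply the initial conditions: f(0) = -26/25 + C1 = -1 and f'(0) = 3/5 - C1 + 2*C2 = 1. Solving gives C1 = 1/25, C2 = 11/50.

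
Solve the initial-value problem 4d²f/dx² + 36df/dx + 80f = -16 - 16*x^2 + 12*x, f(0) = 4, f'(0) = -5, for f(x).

Divide through by 4: f'' + 9f' + 20f = -4 - 4*x^2 + 3*x.
Characteristic equation r² + 9r + 20 = 0 factors as (r + 4)(r + 5) = 0, so r = -4, -5.
Hence f_h = C1*exp(-4*x) + C2*exp(-5*x).
For the particular solution try f_p = A0 + A1*x + A2*x^2. Substituting and matching coefficients of each power of x gives A0 = -657/2000, A1 = 33/100, A2 = -1/5, so f_p = -657/2000 - x^2/5 + 33*x/100.
General solution: f = -657/2000 - x^2/5 + 33*x/100 + C1*exp(-4*x) + C2*exp(-5*x).
Apply the initial conditions: f(0) = -657/2000 + C1 + C2 = 4 and f'(0) = 33/100 - 5*C2 - 4*C1 = -5. Solving gives C1 = 261/16, C2 = -1498/125.

f = -657/2000 - 1498*exp(-5*x)/125 - x**2/5 + 33*x/100 + 261*exp(-4*x)/16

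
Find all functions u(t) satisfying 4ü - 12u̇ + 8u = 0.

Divide through by 4: u'' - 3u' + 2u = 0.
Characteristic equation r² - 3r + 2 = 0 factors as (r - 1)(r - 2) = 0, so r = 1, 2.
Hence u_h = C1*exp(t) + C2*exp(2*t).

u = C1*exp(t) + C2*exp(2*t)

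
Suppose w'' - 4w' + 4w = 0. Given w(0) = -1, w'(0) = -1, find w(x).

w = -exp(2*x) + x*exp(2*x)

Characteristic equation r² - 4r + 4 = 0 has discriminant (-4)² - 4·(4) = 0, so r = 2 is a repeated root.
Hence w_h = (C1 + C2*x)*exp(2*x).
Apply the initial conditions: w(0) = C1 = -1 and w'(0) = C2 + 2*C1 = -1. Solving gives C1 = -1, C2 = 1.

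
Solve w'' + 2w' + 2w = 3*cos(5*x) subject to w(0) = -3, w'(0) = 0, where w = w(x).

w = -69*cos(5*x)/629 + 30*sin(5*x)/629 - 1968*exp(-x)*sin(x)/629 - 1818*cos(x)*exp(-x)/629

Characteristic equation r² + 2r + 2 = 0 has discriminant (2)² - 4·(2) = -4 < 0, so r = -1 ± i.
Hence w_h = C1*cos(x)*exp(-x) + C2*exp(-x)*sin(x).
Try w_p = A*cos(5*x) + B*sin(5*x). Substituting and equating the coefficients of cos(5x) and sin(5x) gives A = -69/629, B = 30/629, so w_p = -69*cos(5*x)/629 + 30*sin(5*x)/629.
General solution: w = -69*cos(5*x)/629 + 30*sin(5*x)/629 + C1*cos(x)*exp(-x) + C2*exp(-x)*sin(x).
Apply the initial conditions: w(0) = -69/629 + C1 = -3 and w'(0) = 150/629 + C2 - C1 = 0. Solving gives C1 = -1818/629, C2 = -1968/629.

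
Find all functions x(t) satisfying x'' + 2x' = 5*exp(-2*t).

x = C2 + C1*exp(-2*t) - 5*t*exp(-2*t)/2

Characteristic equation r² + 2r = 0 factors as (r + 2)r = 0, so r = -2, 0.
Hence x_h = C1*exp(-2*t) + C2.
Since exp(-2*t) solves the homogeneous equation (r = -2 is a root of multiplicity 1), multiply the trial by t. Try x_p = A*t*exp(-2*t). Substituting into the equation and dividing by exp(-2*t) gives A = -5/2, so x_p = -5*t*exp(-2*t)/2.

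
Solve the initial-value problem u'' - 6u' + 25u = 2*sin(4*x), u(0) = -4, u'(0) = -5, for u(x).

Characteristic equation r² - 6r + 25 = 0 has discriminant (-6)² - 4·(25) = -64 < 0, so r = 3 ± 4i.
Hence u_h = C1*cos(4*x)*exp(3*x) + C2*exp(3*x)*sin(4*x).
Try u_p = A*cos(4*x) + B*sin(4*x). Substituting and equating the coefficients of cos(4x) and sin(4x) gives A = 16/219, B = 2/73, so u_p = 2*sin(4*x)/73 + 16*cos(4*x)/219.
General solution: u = 2*sin(4*x)/73 + 16*cos(4*x)/219 + C1*cos(4*x)*exp(3*x) + C2*exp(3*x)*sin(4*x).
Apply the initial conditions: u(0) = 16/219 + C1 = -4 and u'(0) = 8/73 + 3*C1 + 4*C2 = -5. Solving gives C1 = -892/219, C2 = 519/292.

u = 2*sin(4*x)/73 + 16*cos(4*x)/219 - 892*cos(4*x)*exp(3*x)/219 + 519*exp(3*x)*sin(4*x)/292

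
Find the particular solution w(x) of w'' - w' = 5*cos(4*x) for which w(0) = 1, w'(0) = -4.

w = 5 - 63*exp(x)/17 - 5*cos(4*x)/17 - 5*sin(4*x)/68

Characteristic equation r² - r = 0 factors as (r - 1)r = 0, so r = 1, 0.
Hence w_h = C1*exp(x) + C2.
Try w_p = A*cos(4*x) + B*sin(4*x). Substituting and equating the coefficients of cos(4x) and sin(4x) gives A = -5/17, B = -5/68, so w_p = -5*cos(4*x)/17 - 5*sin(4*x)/68.
General solution: w = C2 - 5*cos(4*x)/17 - 5*sin(4*x)/68 + C1*exp(x).
Apply the initial conditions: w(0) = -5/17 + C1 + C2 = 1 and w'(0) = -5/17 + C1 = -4. Solving gives C1 = -63/17, C2 = 5.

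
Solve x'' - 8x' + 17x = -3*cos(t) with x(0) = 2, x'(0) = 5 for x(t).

Characteristic equation r² - 8r + 17 = 0 has discriminant (-8)² - 4·(17) = -4 < 0, so r = 4 ± i.
Hence x_h = C1*cos(t)*exp(4*t) + C2*exp(4*t)*sin(t).
Try x_p = A*cos(t) + B*sin(t). Substituting and equating the coefficients of cos(t) and sin(t) gives A = -3/20, B = 3/40, so x_p = -3*cos(t)/20 + 3*sin(t)/40.
General solution: x = -3*cos(t)/20 + 3*sin(t)/40 + C1*cos(t)*exp(4*t) + C2*exp(4*t)*sin(t).
Apply the initial conditions: x(0) = -3/20 + C1 = 2 and x'(0) = 3/40 + C2 + 4*C1 = 5. Solving gives C1 = 43/20, C2 = -147/40.

x = -3*cos(t)/20 + 3*sin(t)/40 - 147*exp(4*t)*sin(t)/40 + 43*cos(t)*exp(4*t)/20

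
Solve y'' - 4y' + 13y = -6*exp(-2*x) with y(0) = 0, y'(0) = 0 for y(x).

Characteristic equation r² - 4r + 13 = 0 has discriminant (-4)² - 4·(13) = -36 < 0, so r = 2 ± 3i.
Hence y_h = C1*cos(3*x)*exp(2*x) + C2*exp(2*x)*sin(3*x).
Try y_p = A*exp(-2*x). Substituting into the equation and dividing by exp(-2*x) gives A = -6/25, so y_p = -6*exp(-2*x)/25.
General solution: y = -6*exp(-2*x)/25 + C1*cos(3*x)*exp(2*x) + C2*exp(2*x)*sin(3*x).
Apply the initial conditions: y(0) = -6/25 + C1 = 0 and y'(0) = 12/25 + 2*C1 + 3*C2 = 0. Solving gives C1 = 6/25, C2 = -8/25.

y = -6*exp(-2*x)/25 - 8*exp(2*x)*sin(3*x)/25 + 6*cos(3*x)*exp(2*x)/25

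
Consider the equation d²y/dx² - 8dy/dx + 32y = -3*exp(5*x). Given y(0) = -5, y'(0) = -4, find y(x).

y = -3*exp(5*x)/17 - 82*cos(4*x)*exp(4*x)/17 + 275*exp(4*x)*sin(4*x)/68

Characteristic equation r² - 8r + 32 = 0 has discriminant (-8)² - 4·(32) = -64 < 0, so r = 4 ± 4i.
Hence y_h = C1*cos(4*x)*exp(4*x) + C2*exp(4*x)*sin(4*x).
Try y_p = A*exp(5*x). Substituting into the equation and dividing by exp(5*x) gives A = -3/17, so y_p = -3*exp(5*x)/17.
General solution: y = -3*exp(5*x)/17 + C1*cos(4*x)*exp(4*x) + C2*exp(4*x)*sin(4*x).
Apply the initial conditions: y(0) = -3/17 + C1 = -5 and y'(0) = -15/17 + 4*C1 + 4*C2 = -4. Solving gives C1 = -82/17, C2 = 275/68.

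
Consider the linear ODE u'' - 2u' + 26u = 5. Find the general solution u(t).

Characteristic equation r² - 2r + 26 = 0 has discriminant (-2)² - 4·(26) = -100 < 0, so r = 1 ± 5i.
Hence u_h = C1*cos(5*t)*exp(t) + C2*exp(t)*sin(5*t).
For the particular solution try u_p = A0. Substituting and matching coefficients of each power of t gives A0 = 5/26, so u_p = 5/26.

u = 5/26 + C1*cos(5*t)*exp(t) + C2*exp(t)*sin(5*t)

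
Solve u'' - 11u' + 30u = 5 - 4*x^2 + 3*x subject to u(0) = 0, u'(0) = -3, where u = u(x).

u = 2381/13500 - 229*exp(6*x)/108 - 2*x**2/15 + x/450 + 243*exp(5*x)/125

Characteristic equation r² - 11r + 30 = 0 factors as (r - 5)(r - 6) = 0, so r = 5, 6.
Hence u_h = C1*exp(5*x) + C2*exp(6*x).
For the particular solution try u_p = A0 + A1*x + A2*x^2. Substituting and matching coefficients of each power of x gives A0 = 2381/13500, A1 = 1/450, A2 = -2/15, so u_p = 2381/13500 - 2*x^2/15 + x/450.
General solution: u = 2381/13500 - 2*x^2/15 + x/450 + C1*exp(5*x) + C2*exp(6*x).
Apply the initial conditions: u(0) = 2381/13500 + C1 + C2 = 0 and u'(0) = 1/450 + 5*C1 + 6*C2 = -3. Solving gives C1 = 243/125, C2 = -229/108.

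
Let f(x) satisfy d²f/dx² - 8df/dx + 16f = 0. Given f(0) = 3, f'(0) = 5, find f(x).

Characteristic equation r² - 8r + 16 = 0 has discriminant (-8)² - 4·(16) = 0, so r = 4 is a repeated root.
Hence f_h = (C1 + C2*x)*exp(4*x).
Apply the initial conditions: f(0) = C1 = 3 and f'(0) = C2 + 4*C1 = 5. Solving gives C1 = 3, C2 = -7.

f = 3*exp(4*x) - 7*x*exp(4*x)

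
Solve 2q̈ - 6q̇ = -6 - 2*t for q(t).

Divide through by 2: q'' - 3q' = -3 - t.
Characteristic equation r² - 3r = 0 factors as (r - 3)r = 0, so r = 3, 0.
Hence q_h = C1*exp(3*t) + C2.
Since 0 is a characteristic root (multiplicity 1), multiply the polynomial trial by t: try q_p = t*(A0 + A1*t). Substituting and matching coefficients of each power of t gives A0 = 10/9, A1 = 1/6, so q_p = t^2/6 + 10*t/9.

q = C2 + t**2/6 + 10*t/9 + C1*exp(3*t)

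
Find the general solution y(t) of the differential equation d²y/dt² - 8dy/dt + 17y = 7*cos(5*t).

Characteristic equation r² - 8r + 17 = 0 has discriminant (-8)² - 4·(17) = -4 < 0, so r = 4 ± i.
Hence y_h = C1*cos(t)*exp(4*t) + C2*exp(4*t)*sin(t).
Try y_p = A*cos(5*t) + B*sin(5*t). Substituting and equating the coefficients of cos(5t) and sin(5t) gives A = -7/208, B = -35/208, so y_p = -35*sin(5*t)/208 - 7*cos(5*t)/208.

y = -35*sin(5*t)/208 - 7*cos(5*t)/208 + C1*cos(t)*exp(4*t) + C2*exp(4*t)*sin(t)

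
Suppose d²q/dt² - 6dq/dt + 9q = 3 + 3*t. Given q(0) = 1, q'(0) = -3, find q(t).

Characteristic equation r² - 6r + 9 = 0 has discriminant (-6)² - 4·(9) = 0, so r = 3 is a repeated root.
Hence q_h = (C1 + C2*t)*exp(3*t).
For the particular solution try q_p = A0 + A1*t. Substituting and matching coefficients of each power of t gives A0 = 5/9, A1 = 1/3, so q_p = 5/9 + t/3.
General solution: q = 5/9 + t/3 + C1*exp(3*t) + C2*t*exp(3*t).
Apply the initial conditions: q(0) = 5/9 + C1 = 1 and q'(0) = 1/3 + C2 + 3*C1 = -3. Solving gives C1 = 4/9, C2 = -14/3.

q = 5/9 + t/3 + 4*exp(3*t)/9 - 14*t*exp(3*t)/3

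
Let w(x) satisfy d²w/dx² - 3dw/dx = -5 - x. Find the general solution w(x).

w = C2 + x**2/6 + 16*x/9 + C1*exp(3*x)

Characteristic equation r² - 3r = 0 factors as (r - 3)r = 0, so r = 3, 0.
Hence w_h = C1*exp(3*x) + C2.
Since 0 is a characteristic root (multiplicity 1), multiply the polynomial trial by x: try w_p = x*(A0 + A1*x). Substituting and matching coefficients of each power of x gives A0 = 16/9, A1 = 1/6, so w_p = x^2/6 + 16*x/9.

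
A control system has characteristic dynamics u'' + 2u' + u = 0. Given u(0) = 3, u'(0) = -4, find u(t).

u = 3*exp(-t) - t*exp(-t)

Characteristic equation r² + 2r + 1 = 0 has discriminant (2)² - 4·(1) = 0, so r = -1 is a repeated root.
Hence u_h = (C1 + C2*t)*exp(-t).
Apply the initial conditions: u(0) = C1 = 3 and u'(0) = C2 - C1 = -4. Solving gives C1 = 3, C2 = -1.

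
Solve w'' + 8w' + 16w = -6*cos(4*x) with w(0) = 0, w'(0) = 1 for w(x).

w = -3*sin(4*x)/16 + 7*x*exp(-4*x)/4

Characteristic equation r² + 8r + 16 = 0 has discriminant (8)² - 4·(16) = 0, so r = -4 is a repeated root.
Hence w_h = (C1 + C2*x)*exp(-4*x).
Try w_p = A*cos(4*x) + B*sin(4*x). Substituting and equating the coefficients of cos(4x) and sin(4x) gives A = 0, B = -3/16, so w_p = -3*sin(4*x)/16.
General solution: w = -3*sin(4*x)/16 + C1*exp(-4*x) + C2*x*exp(-4*x).
Apply the initial conditions: w(0) = C1 = 0 and w'(0) = -3/4 + C2 - 4*C1 = 1. Solving gives C1 = 0, C2 = 7/4.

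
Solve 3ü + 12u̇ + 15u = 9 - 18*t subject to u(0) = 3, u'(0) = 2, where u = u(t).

Divide through by 3: u'' + 4u' + 5u = 3 - 6*t.
Characteristic equation r² + 4r + 5 = 0 has discriminant (4)² - 4·(5) = -4 < 0, so r = -2 ± i.
Hence u_h = C1*cos(t)*exp(-2*t) + C2*exp(-2*t)*sin(t).
For the particular solution try u_p = A0 + A1*t. Substituting and matching coefficients of each power of t gives A0 = 39/25, A1 = -6/5, so u_p = 39/25 - 6*t/5.
General solution: u = 39/25 - 6*t/5 + C1*cos(t)*exp(-2*t) + C2*exp(-2*t)*sin(t).
Apply the initial conditions: u(0) = 39/25 + C1 = 3 and u'(0) = -6/5 + C2 - 2*C1 = 2. Solving gives C1 = 36/25, C2 = 152/25.

u = 39/25 - 6*t/5 + 36*cos(t)*exp(-2*t)/25 + 152*exp(-2*t)*sin(t)/25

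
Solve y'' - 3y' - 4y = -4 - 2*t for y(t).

y = 5/8 + t/2 + C1*exp(-t) + C2*exp(4*t)

Characteristic equation r² - 3r - 4 = 0 factors as (r + 1)(r - 4) = 0, so r = -1, 4.
Hence y_h = C1*exp(-t) + C2*exp(4*t).
For the particular solution try y_p = A0 + A1*t. Substituting and matching coefficients of each power of t gives A0 = 5/8, A1 = 1/2, so y_p = 5/8 + t/2.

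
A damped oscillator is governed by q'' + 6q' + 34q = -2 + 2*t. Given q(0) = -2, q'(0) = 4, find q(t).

Characteristic equation r² + 6r + 34 = 0 has discriminant (6)² - 4·(34) = -100 < 0, so r = -3 ± 5i.
Hence q_h = C1*cos(5*t)*exp(-3*t) + C2*exp(-3*t)*sin(5*t).
For the particular solution try q_p = A0 + A1*t. Substituting and matching coefficients of each power of t gives A0 = -20/289, A1 = 1/17, so q_p = -20/289 + t/17.
General solution: q = -20/289 + t/17 + C1*cos(5*t)*exp(-3*t) + C2*exp(-3*t)*sin(5*t).
Apply the initial conditions: q(0) = -20/289 + C1 = -2 and q'(0) = 1/17 - 3*C1 + 5*C2 = 4. Solving gives C1 = -558/289, C2 = -107/289.

q = -20/289 + t/17 - 558*cos(5*t)*exp(-3*t)/289 - 107*exp(-3*t)*sin(5*t)/289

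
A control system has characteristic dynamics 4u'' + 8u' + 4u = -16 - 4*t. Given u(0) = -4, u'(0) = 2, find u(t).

Divide through by 4: u'' + 2u' + u = -4 - t.
Characteristic equation r² + 2r + 1 = 0 has discriminant (2)² - 4·(1) = 0, so r = -1 is a repeated root.
Hence u_h = (C1 + C2*t)*exp(-t).
For the particular solution try u_p = A0 + A1*t. Substituting and matching coefficients of each power of t gives A0 = -2, A1 = -1, so u_p = -2 - t.
General solution: u = -2 - t + C1*exp(-t) + C2*t*exp(-t).
Apply the initial conditions: u(0) = -2 + C1 = -4 and u'(0) = -1 + C2 - C1 = 2. Solving gives C1 = -2, C2 = 1.

u = -2 - t - 2*exp(-t) + t*exp(-t)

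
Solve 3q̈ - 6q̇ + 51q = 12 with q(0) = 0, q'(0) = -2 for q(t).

Divide through by 3: q'' - 2q' + 17q = 4.
Characteristic equation r² - 2r + 17 = 0 has discriminant (-2)² - 4·(17) = -64 < 0, so r = 1 ± 4i.
Hence q_h = C1*cos(4*t)*exp(t) + C2*exp(t)*sin(4*t).
For the particular solution try q_p = A0. Substituting and matching coefficients of each power of t gives A0 = 4/17, so q_p = 4/17.
General solution: q = 4/17 + C1*cos(4*t)*exp(t) + C2*exp(t)*sin(4*t).
Apply the initial conditions: q(0) = 4/17 + C1 = 0 and q'(0) = C1 + 4*C2 = -2. Solving gives C1 = -4/17, C2 = -15/34.

q = 4/17 - 15*exp(t)*sin(4*t)/34 - 4*cos(4*t)*exp(t)/17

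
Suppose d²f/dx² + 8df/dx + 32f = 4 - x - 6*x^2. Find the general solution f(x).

Characteristic equation r² + 8r + 32 = 0 has discriminant (8)² - 4·(32) = -64 < 0, so r = -4 ± 4i.
Hence f_h = C1*cos(4*x)*exp(-4*x) + C2*exp(-4*x)*sin(4*x).
For the particular solution try f_p = A0 + A1*x + A2*x^2. Substituting and matching coefficients of each power of x gives A0 = 31/256, A1 = 1/16, A2 = -3/16, so f_p = 31/256 - 3*x^2/16 + x/16.

f = 31/256 - 3*x**2/16 + x/16 + C1*cos(4*x)*exp(-4*x) + C2*exp(-4*x)*sin(4*x)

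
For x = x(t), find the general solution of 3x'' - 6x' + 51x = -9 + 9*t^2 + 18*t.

x = -741/4913 + 3*t**2/17 + 114*t/289 + C1*cos(4*t)*exp(t) + C2*exp(t)*sin(4*t)

Divide through by 3: x'' - 2x' + 17x = -3 + 3*t^2 + 6*t.
Characteristic equation r² - 2r + 17 = 0 has discriminant (-2)² - 4·(17) = -64 < 0, so r = 1 ± 4i.
Hence x_h = C1*cos(4*t)*exp(t) + C2*exp(t)*sin(4*t).
For the particular solution try x_p = A0 + A1*t + A2*t^2. Substituting and matching coefficients of each power of t gives A0 = -741/4913, A1 = 114/289, A2 = 3/17, so x_p = -741/4913 + 3*t^2/17 + 114*t/289.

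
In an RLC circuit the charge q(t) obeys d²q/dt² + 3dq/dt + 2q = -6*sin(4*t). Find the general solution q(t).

q = 18*cos(4*t)/85 + 21*sin(4*t)/85 + C1*exp(-2*t) + C2*exp(-t)

Characteristic equation r² + 3r + 2 = 0 factors as (r + 2)(r + 1) = 0, so r = -2, -1.
Hence q_h = C1*exp(-2*t) + C2*exp(-t).
Try q_p = A*cos(4*t) + B*sin(4*t). Substituting and equating the coefficients of cos(4t) and sin(4t) gives A = 18/85, B = 21/85, so q_p = 18*cos(4*t)/85 + 21*sin(4*t)/85.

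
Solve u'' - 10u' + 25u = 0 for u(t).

Characteristic equation r² - 10r + 25 = 0 has discriminant (-10)² - 4·(25) = 0, so r = 5 is a repeated root.
Hence u_h = (C1 + C2*t)*exp(5*t).

u = C1*exp(5*t) + C2*t*exp(5*t)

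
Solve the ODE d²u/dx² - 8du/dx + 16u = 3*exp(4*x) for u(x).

u = C1*exp(4*x) + 3*x**2*exp(4*x)/2 + C2*x*exp(4*x)

Characteristic equation r² - 8r + 16 = 0 has discriminant (-8)² - 4·(16) = 0, so r = 4 is a repeated root.
Hence u_h = (C1 + C2*x)*exp(4*x).
Since exp(4*x) solves the homogeneous equation (r = 4 is a root of multiplicity 2), multiply the trial by x^2. Try u_p = A*x^2*exp(4*x). Substituting into the equation and dividing by exp(4*x) gives A = 3/2, so u_p = 3*x^2*exp(4*x)/2.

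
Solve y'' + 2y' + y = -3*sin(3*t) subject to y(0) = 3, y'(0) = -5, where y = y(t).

Characteristic equation r² + 2r + 1 = 0 has discriminant (2)² - 4·(1) = 0, so r = -1 is a repeated root.
Hence y_h = (C1 + C2*t)*exp(-t).
Try y_p = A*cos(3*t) + B*sin(3*t). Substituting and equating the coefficients of cos(3t) and sin(3t) gives A = 9/50, B = 6/25, so y_p = 6*sin(3*t)/25 + 9*cos(3*t)/50.
General solution: y = 6*sin(3*t)/25 + 9*cos(3*t)/50 + C1*exp(-t) + C2*t*exp(-t).
Apply the initial conditions: y(0) = 9/50 + C1 = 3 and y'(0) = 18/25 + C2 - C1 = -5. Solving gives C1 = 141/50, C2 = -29/10.

y = 6*sin(3*t)/25 + 9*cos(3*t)/50 + 141*exp(-t)/50 - 29*t*exp(-t)/10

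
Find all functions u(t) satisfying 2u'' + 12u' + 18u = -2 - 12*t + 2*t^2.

u = 11/27 - 22*t/27 + t**2/9 + C1*exp(-3*t) + C2*t*exp(-3*t)

Divide through by 2: u'' + 6u' + 9u = -1 + t^2 - 6*t.
Characteristic equation r² + 6r + 9 = 0 has discriminant (6)² - 4·(9) = 0, so r = -3 is a repeated root.
Hence u_h = (C1 + C2*t)*exp(-3*t).
For the particular solution try u_p = A0 + A1*t + A2*t^2. Substituting and matching coefficients of each power of t gives A0 = 11/27, A1 = -22/27, A2 = 1/9, so u_p = 11/27 - 22*t/27 + t^2/9.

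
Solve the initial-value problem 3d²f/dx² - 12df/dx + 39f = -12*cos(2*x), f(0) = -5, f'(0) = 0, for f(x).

f = -36*cos(2*x)/145 + 32*sin(2*x)/145 - 689*cos(3*x)*exp(2*x)/145 + 438*exp(2*x)*sin(3*x)/145

Divide through by 3: f'' - 4f' + 13f = -4*cos(2*x).
Characteristic equation r² - 4r + 13 = 0 has discriminant (-4)² - 4·(13) = -36 < 0, so r = 2 ± 3i.
Hence f_h = C1*cos(3*x)*exp(2*x) + C2*exp(2*x)*sin(3*x).
Try f_p = A*cos(2*x) + B*sin(2*x). Substituting and equating the coefficients of cos(2x) and sin(2x) gives A = -36/145, B = 32/145, so f_p = -36*cos(2*x)/145 + 32*sin(2*x)/145.
General solution: f = -36*cos(2*x)/145 + 32*sin(2*x)/145 + C1*cos(3*x)*exp(2*x) + C2*exp(2*x)*sin(3*x).
Apply the initial conditions: f(0) = -36/145 + C1 = -5 and f'(0) = 64/145 + 2*C1 + 3*C2 = 0. Solving gives C1 = -689/145, C2 = 438/145.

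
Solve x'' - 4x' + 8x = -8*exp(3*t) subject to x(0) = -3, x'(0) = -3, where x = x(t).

Characteristic equation r² - 4r + 8 = 0 has discriminant (-4)² - 4·(8) = -16 < 0, so r = 2 ± 2i.
Hence x_h = C1*cos(2*t)*exp(2*t) + C2*exp(2*t)*sin(2*t).
Try x_p = A*exp(3*t). Substituting into the equation and dividing by exp(3*t) gives A = -8/5, so x_p = -8*exp(3*t)/5.
General solution: x = -8*exp(3*t)/5 + C1*cos(2*t)*exp(2*t) + C2*exp(2*t)*sin(2*t).
Apply the initial conditions: x(0) = -8/5 + C1 = -3 and x'(0) = -24/5 + 2*C1 + 2*C2 = -3. Solving gives C1 = -7/5, C2 = 23/10.

x = -8*exp(3*t)/5 - 7*cos(2*t)*exp(2*t)/5 + 23*exp(2*t)*sin(2*t)/10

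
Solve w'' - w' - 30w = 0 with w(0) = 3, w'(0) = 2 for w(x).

w = 16*exp(-5*x)/11 + 17*exp(6*x)/11

Characteristic equation r² - r - 30 = 0 factors as (r - 6)(r + 5) = 0, so r = 6, -5.
Hence w_h = C1*exp(6*x) + C2*exp(-5*x).
Apply the initial conditions: w(0) = C1 + C2 = 3 and w'(0) = -5*C2 + 6*C1 = 2. Solving gives C1 = 17/11, C2 = 16/11.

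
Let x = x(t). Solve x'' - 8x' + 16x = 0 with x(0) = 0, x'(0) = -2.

x = -2*t*exp(4*t)

Characteristic equation r² - 8r + 16 = 0 has discriminant (-8)² - 4·(16) = 0, so r = 4 is a repeated root.
Hence x_h = (C1 + C2*t)*exp(4*t).
Apply the initial conditions: x(0) = C1 = 0 and x'(0) = C2 + 4*C1 = -2. Solving gives C1 = 0, C2 = -2.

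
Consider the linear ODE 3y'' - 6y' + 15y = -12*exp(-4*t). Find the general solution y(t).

Divide through by 3: y'' - 2y' + 5y = -4*exp(-4*t).
Characteristic equation r² - 2r + 5 = 0 has discriminant (-2)² - 4·(5) = -16 < 0, so r = 1 ± 2i.
Hence y_h = C1*cos(2*t)*exp(t) + C2*exp(t)*sin(2*t).
Try y_p = A*exp(-4*t). Substituting into the equation and dividing by exp(-4*t) gives A = -4/29, so y_p = -4*exp(-4*t)/29.

y = -4*exp(-4*t)/29 + C1*cos(2*t)*exp(t) + C2*exp(t)*sin(2*t)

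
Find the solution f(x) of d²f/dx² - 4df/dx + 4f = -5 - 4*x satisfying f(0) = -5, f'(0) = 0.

f = -9/4 - x - 11*exp(2*x)/4 + 13*x*exp(2*x)/2

Characteristic equation r² - 4r + 4 = 0 has discriminant (-4)² - 4·(4) = 0, so r = 2 is a repeated root.
Hence f_h = (C1 + C2*x)*exp(2*x).
For the particular solution try f_p = A0 + A1*x. Substituting and matching coefficients of each power of x gives A0 = -9/4, A1 = -1, so f_p = -9/4 - x.
General solution: f = -9/4 - x + C1*exp(2*x) + C2*x*exp(2*x).
Apply the initial conditions: f(0) = -9/4 + C1 = -5 and f'(0) = -1 + C2 + 2*C1 = 0. Solving gives C1 = -11/4, C2 = 13/2.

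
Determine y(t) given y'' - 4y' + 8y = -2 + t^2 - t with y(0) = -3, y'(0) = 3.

Characteristic equation r² - 4r + 8 = 0 has discriminant (-4)² - 4·(8) = -16 < 0, so r = 2 ± 2i.
Hence y_h = C1*cos(2*t)*exp(2*t) + C2*exp(2*t)*sin(2*t).
For the particular solution try y_p = A0 + A1*t + A2*t^2. Substituting and matching coefficients of each power of t gives A0 = -9/32, A1 = 0, A2 = 1/8, so y_p = -9/32 + t^2/8.
General solution: y = -9/32 + t^2/8 + C1*cos(2*t)*exp(2*t) + C2*exp(2*t)*sin(2*t).
Apply the initial conditions: y(0) = -9/32 + C1 = -3 and y'(0) = 2*C1 + 2*C2 = 3. Solving gives C1 = -87/32, C2 = 135/32.

y = -9/32 + t**2/8 - 87*cos(2*t)*exp(2*t)/32 + 135*exp(2*t)*sin(2*t)/32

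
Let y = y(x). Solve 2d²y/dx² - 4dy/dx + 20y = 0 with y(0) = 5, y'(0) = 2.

Divide through by 2: y'' - 2y' + 10y = 0.
Characteristic equation r² - 2r + 10 = 0 has discriminant (-2)² - 4·(10) = -36 < 0, so r = 1 ± 3i.
Hence y_h = C1*cos(3*x)*exp(x) + C2*exp(x)*sin(3*x).
Apply the initial conditions: y(0) = C1 = 5 and y'(0) = C1 + 3*C2 = 2. Solving gives C1 = 5, C2 = -1.

y = -exp(x)*sin(3*x) + 5*cos(3*x)*exp(x)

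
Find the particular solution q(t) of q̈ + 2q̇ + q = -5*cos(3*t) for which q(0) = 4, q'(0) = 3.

Characteristic equation r² + 2r + 1 = 0 has discriminant (2)² - 4·(1) = 0, so r = -1 is a repeated root.
Hence q_h = (C1 + C2*t)*exp(-t).
Try q_p = A*cos(3*t) + B*sin(3*t). Substituting and equating the coefficients of cos(3t) and sin(3t) gives A = 2/5, B = -3/10, so q_p = -3*sin(3*t)/10 + 2*cos(3*t)/5.
General solution: q = -3*sin(3*t)/10 + 2*cos(3*t)/5 + C1*exp(-t) + C2*t*exp(-t).
Apply the initial conditions: q(0) = 2/5 + C1 = 4 and q'(0) = -9/10 + C2 - C1 = 3. Solving gives C1 = 18/5, C2 = 15/2.

q = -3*sin(3*t)/10 + 2*cos(3*t)/5 + 18*exp(-t)/5 + 15*t*exp(-t)/2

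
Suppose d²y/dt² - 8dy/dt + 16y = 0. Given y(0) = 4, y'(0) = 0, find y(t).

y = 4*exp(4*t) - 16*t*exp(4*t)

Characteristic equation r² - 8r + 16 = 0 has discriminant (-8)² - 4·(16) = 0, so r = 4 is a repeated root.
Hence y_h = (C1 + C2*t)*exp(4*t).
Apply the initial conditions: y(0) = C1 = 4 and y'(0) = C2 + 4*C1 = 0. Solving gives C1 = 4, C2 = -16.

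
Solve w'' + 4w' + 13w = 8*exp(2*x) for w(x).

w = 8*exp(2*x)/25 + C1*cos(3*x)*exp(-2*x) + C2*exp(-2*x)*sin(3*x)

Characteristic equation r² + 4r + 13 = 0 has discriminant (4)² - 4·(13) = -36 < 0, so r = -2 ± 3i.
Hence w_h = C1*cos(3*x)*exp(-2*x) + C2*exp(-2*x)*sin(3*x).
Try w_p = A*exp(2*x). Substituting into the equation and dividing by exp(2*x) gives A = 8/25, so w_p = 8*exp(2*x)/25.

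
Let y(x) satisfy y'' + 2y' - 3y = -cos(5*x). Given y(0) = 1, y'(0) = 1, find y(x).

Characteristic equation r² + 2r - 3 = 0 factors as (r + 3)(r - 1) = 0, so r = -3, 1.
Hence y_h = C1*exp(-3*x) + C2*exp(x).
Try y_p = A*cos(5*x) + B*sin(5*x). Substituting and equating the coefficients of cos(5x) and sin(5x) gives A = 7/221, B = -5/442, so y_p = -5*sin(5*x)/442 + 7*cos(5*x)/221.
General solution: y = -5*sin(5*x)/442 + 7*cos(5*x)/221 + C1*exp(-3*x) + C2*exp(x).
Apply the initial conditions: y(0) = 7/221 + C1 + C2 = 1 and y'(0) = -25/442 + C2 - 3*C1 = 1. Solving gives C1 = -3/136, C2 = 103/104.

y = -5*sin(5*x)/442 - 3*exp(-3*x)/136 + 7*cos(5*x)/221 + 103*exp(x)/104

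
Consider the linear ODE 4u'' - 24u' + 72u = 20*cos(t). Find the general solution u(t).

Divide through by 4: u'' - 6u' + 18u = 5*cos(t).
Characteristic equation r² - 6r + 18 = 0 has discriminant (-6)² - 4·(18) = -36 < 0, so r = 3 ± 3i.
Hence u_h = C1*cos(3*t)*exp(3*t) + C2*exp(3*t)*sin(3*t).
Try u_p = A*cos(t) + B*sin(t). Substituting and equating the coefficients of cos(t) and sin(t) gives A = 17/65, B = -6/65, so u_p = -6*sin(t)/65 + 17*cos(t)/65.

u = -6*sin(t)/65 + 17*cos(t)/65 + C1*cos(3*t)*exp(3*t) + C2*exp(3*t)*sin(3*t)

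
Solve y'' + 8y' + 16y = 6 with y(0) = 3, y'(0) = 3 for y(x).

Characteristic equation r² + 8r + 16 = 0 has discriminant (8)² - 4·(16) = 0, so r = -4 is a repeated root.
Hence y_h = (C1 + C2*x)*exp(-4*x).
For the particular solution try y_p = A0. Substituting and matching coefficients of each power of x gives A0 = 3/8, so y_p = 3/8.
General solution: y = 3/8 + C1*exp(-4*x) + C2*x*exp(-4*x).
Apply the initial conditions: y(0) = 3/8 + C1 = 3 and y'(0) = C2 - 4*C1 = 3. Solving gives C1 = 21/8, C2 = 27/2.

y = 3/8 + 21*exp(-4*x)/8 + 27*x*exp(-4*x)/2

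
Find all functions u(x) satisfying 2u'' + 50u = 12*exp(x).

Divide through by 2: u'' + 25u = 6*exp(x).
Characteristic equation r² + 25 = 0 has discriminant (0)² - 4·(25) = -100 < 0, so r = ± 5i.
Hence u_h = C1*cos(5*x) + C2*sin(5*x).
Try u_p = A*exp(x). Substituting into the equation and dividing by exp(x) gives A = 3/13, so u_p = 3*exp(x)/13.

u = 3*exp(x)/13 + C1*cos(5*x) + C2*sin(5*x)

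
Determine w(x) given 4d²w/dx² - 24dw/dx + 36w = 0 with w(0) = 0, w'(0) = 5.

Divide through by 4: w'' - 6w' + 9w = 0.
Characteristic equation r² - 6r + 9 = 0 has discriminant (-6)² - 4·(9) = 0, so r = 3 is a repeated root.
Hence w_h = (C1 + C2*x)*exp(3*x).
Apply the initial conditions: w(0) = C1 = 0 and w'(0) = C2 + 3*C1 = 5. Solving gives C1 = 0, C2 = 5.

w = 5*x*exp(3*x)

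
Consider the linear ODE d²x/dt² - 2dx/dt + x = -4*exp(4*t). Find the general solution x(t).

Characteristic equation r² - 2r + 1 = 0 has discriminant (-2)² - 4·(1) = 0, so r = 1 is a repeated root.
Hence x_h = (C1 + C2*t)*exp(t).
Try x_p = A*exp(4*t). Substituting into the equation and dividing by exp(4*t) gives A = -4/9, so x_p = -4*exp(4*t)/9.

x = -4*exp(4*t)/9 + C1*exp(t) + C2*t*exp(t)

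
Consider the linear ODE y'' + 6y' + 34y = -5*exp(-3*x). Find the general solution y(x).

Characteristic equation r² + 6r + 34 = 0 has discriminant (6)² - 4·(34) = -100 < 0, so r = -3 ± 5i.
Hence y_h = C1*cos(5*x)*exp(-3*x) + C2*exp(-3*x)*sin(5*x).
Try y_p = A*exp(-3*x). Substituting into the equation and dividing by exp(-3*x) gives A = -1/5, so y_p = -exp(-3*x)/5.

y = -exp(-3*x)/5 + C1*cos(5*x)*exp(-3*x) + C2*exp(-3*x)*sin(5*x)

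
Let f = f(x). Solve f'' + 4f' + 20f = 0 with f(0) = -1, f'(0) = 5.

f = -cos(4*x)*exp(-2*x) + 3*exp(-2*x)*sin(4*x)/4

Characteristic equation r² + 4r + 20 = 0 has discriminant (4)² - 4·(20) = -64 < 0, so r = -2 ± 4i.
Hence f_h = C1*cos(4*x)*exp(-2*x) + C2*exp(-2*x)*sin(4*x).
Apply the initial conditions: f(0) = C1 = -1 and f'(0) = -2*C1 + 4*C2 = 5. Solving gives C1 = -1, C2 = 3/4.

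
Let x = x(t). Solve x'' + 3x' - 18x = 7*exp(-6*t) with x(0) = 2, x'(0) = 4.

Characteristic equation r² + 3r - 18 = 0 factors as (r - 3)(r + 6) = 0, so r = 3, -6.
Hence x_h = C1*exp(3*t) + C2*exp(-6*t).
Since exp(-6*t) solves the homogeneous equation (r = -6 is a root of multiplicity 1), multiply the trial by t. Try x_p = A*t*exp(-6*t). Substituting into the equation and dividing by exp(-6*t) gives A = -7/9, so x_p = -7*t*exp(-6*t)/9.
General solution: x = C1*exp(3*t) + C2*exp(-6*t) - 7*t*exp(-6*t)/9.
Apply the initial conditions: x(0) = C1 + C2 = 2 and x'(0) = -7/9 - 6*C2 + 3*C1 = 4. Solving gives C1 = 151/81, C2 = 11/81.

x = 11*exp(-6*t)/81 + 151*exp(3*t)/81 - 7*t*exp(-6*t)/9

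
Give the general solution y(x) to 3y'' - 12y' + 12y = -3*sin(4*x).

y = -cos(4*x)/25 + 3*sin(4*x)/100 + C1*exp(2*x) + C2*x*exp(2*x)

Divide through by 3: y'' - 4y' + 4y = -sin(4*x).
Characteristic equation r² - 4r + 4 = 0 has discriminant (-4)² - 4·(4) = 0, so r = 2 is a repeated root.
Hence y_h = (C1 + C2*x)*exp(2*x).
Try y_p = A*cos(4*x) + B*sin(4*x). Substituting and equating the coefficients of cos(4x) and sin(4x) gives A = -1/25, B = 3/100, so y_p = -cos(4*x)/25 + 3*sin(4*x)/100.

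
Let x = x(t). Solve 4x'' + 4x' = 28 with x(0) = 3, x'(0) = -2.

Divide through by 4: x'' + x' = 7.
Characteristic equation r² + r = 0 factors as (r + 1)r = 0, so r = -1, 0.
Hence x_h = C1*exp(-t) + C2.
Since 1 solves the homogeneous equation (r = 0 is a root of multiplicity 1), multiply the trial by t. Try x_p = A*t. Substituting into the equation and dividing by 1 gives A = 7, so x_p = 7*t.
General solution: x = C2 + 7*t + C1*exp(-t).
Apply the initial conditions: x(0) = C1 + C2 = 3 and x'(0) = 7 - C1 = -2. Solving gives C1 = 9, C2 = -6.

x = -6 + 7*t + 9*exp(-t)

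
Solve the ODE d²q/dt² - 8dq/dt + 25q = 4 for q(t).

q = 4/25 + C1*cos(3*t)*exp(4*t) + C2*exp(4*t)*sin(3*t)

Characteristic equation r² - 8r + 25 = 0 has discriminant (-8)² - 4·(25) = -36 < 0, so r = 4 ± 3i.
Hence q_h = C1*cos(3*t)*exp(4*t) + C2*exp(4*t)*sin(3*t).
For the particular solution try q_p = A0. Substituting and matching coefficients of each power of t gives A0 = 4/25, so q_p = 4/25.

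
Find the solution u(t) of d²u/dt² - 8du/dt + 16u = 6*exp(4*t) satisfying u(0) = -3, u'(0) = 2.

u = -3*exp(4*t) + 3*t**2*exp(4*t) + 14*t*exp(4*t)

Characteristic equation r² - 8r + 16 = 0 has discriminant (-8)² - 4·(16) = 0, so r = 4 is a repeated root.
Hence u_h = (C1 + C2*t)*exp(4*t).
Since exp(4*t) solves the homogeneous equation (r = 4 is a root of multiplicity 2), multiply the trial by t^2. Try u_p = A*t^2*exp(4*t). Substituting into the equation and dividing by exp(4*t) gives A = 3, so u_p = 3*t^2*exp(4*t).
General solution: u = C1*exp(4*t) + 3*t^2*exp(4*t) + C2*t*exp(4*t).
Apply the initial conditions: u(0) = C1 = -3 and u'(0) = C2 + 4*C1 = 2. Solving gives C1 = -3, C2 = 14.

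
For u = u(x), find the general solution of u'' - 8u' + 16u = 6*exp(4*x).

Characteristic equation r² - 8r + 16 = 0 has discriminant (-8)² - 4·(16) = 0, so r = 4 is a repeated root.
Hence u_h = (C1 + C2*x)*exp(4*x).
Since exp(4*x) solves the homogeneous equation (r = 4 is a root of multiplicity 2), multiply the trial by x^2. Try u_p = A*x^2*exp(4*x). Substituting into the equation and dividing by exp(4*x) gives A = 3, so u_p = 3*x^2*exp(4*x).

u = C1*exp(4*x) + 3*x**2*exp(4*x) + C2*x*exp(4*x)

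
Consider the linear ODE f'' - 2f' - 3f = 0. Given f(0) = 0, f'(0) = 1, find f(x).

Characteristic equation r² - 2r - 3 = 0 factors as (r - 3)(r + 1) = 0, so r = 3, -1.
Hence f_h = C1*exp(3*x) + C2*exp(-x).
Apply the initial conditions: f(0) = C1 + C2 = 0 and f'(0) = -C2 + 3*C1 = 1. Solving gives C1 = 1/4, C2 = -1/4.

f = -exp(-x)/4 + exp(3*x)/4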